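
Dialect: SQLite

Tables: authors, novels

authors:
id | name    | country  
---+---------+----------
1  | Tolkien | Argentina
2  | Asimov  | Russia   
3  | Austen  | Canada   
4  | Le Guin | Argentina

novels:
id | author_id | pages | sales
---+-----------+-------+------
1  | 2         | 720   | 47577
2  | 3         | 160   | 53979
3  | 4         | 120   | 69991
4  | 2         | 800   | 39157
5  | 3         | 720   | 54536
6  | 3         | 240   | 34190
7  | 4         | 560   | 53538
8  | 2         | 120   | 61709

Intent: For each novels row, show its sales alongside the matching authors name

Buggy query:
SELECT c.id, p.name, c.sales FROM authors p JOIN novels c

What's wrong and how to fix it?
Bug: JOIN with no ON clause produces a cartesian product; every novels row pairs with every authors row

Fix: Add ON c.author_id = p.id to the JOIN

Corrected query:
SELECT c.id, p.name, c.sales FROM authors p JOIN novels c ON c.author_id = p.id

Result:
id | name    | sales
---+---------+------
1  | Asimov  | 47577
2  | Austen  | 53979
3  | Le Guin | 69991
4  | Asimov  | 39157
5  | Austen  | 54536
6  | Austen  | 34190
7  | Le Guin | 53538
8  | Asimov  | 61709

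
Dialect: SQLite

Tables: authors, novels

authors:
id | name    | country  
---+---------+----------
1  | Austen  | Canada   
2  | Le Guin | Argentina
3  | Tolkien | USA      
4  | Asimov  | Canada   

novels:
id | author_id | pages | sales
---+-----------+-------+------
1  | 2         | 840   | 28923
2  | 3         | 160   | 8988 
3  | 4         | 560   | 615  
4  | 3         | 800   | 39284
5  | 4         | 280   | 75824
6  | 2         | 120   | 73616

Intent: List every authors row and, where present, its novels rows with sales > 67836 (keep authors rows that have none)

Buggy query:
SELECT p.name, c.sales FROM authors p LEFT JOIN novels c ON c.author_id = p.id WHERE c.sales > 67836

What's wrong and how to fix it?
Bug: A WHERE condition on the right-hand table after LEFT JOIN drops unmatched parents

Fix: Put 'c.sales > 67836' in the JOIN's ON clause instead of WHERE

Corrected query:
SELECT p.name, c.sales FROM authors p LEFT JOIN novels c ON c.author_id = p.id AND c.sales > 67836

Result:
name    | sales
--------+------
Austen  | NULL 
Le Guin | 73616
Tolkien | NULL 
Asimov  | 75824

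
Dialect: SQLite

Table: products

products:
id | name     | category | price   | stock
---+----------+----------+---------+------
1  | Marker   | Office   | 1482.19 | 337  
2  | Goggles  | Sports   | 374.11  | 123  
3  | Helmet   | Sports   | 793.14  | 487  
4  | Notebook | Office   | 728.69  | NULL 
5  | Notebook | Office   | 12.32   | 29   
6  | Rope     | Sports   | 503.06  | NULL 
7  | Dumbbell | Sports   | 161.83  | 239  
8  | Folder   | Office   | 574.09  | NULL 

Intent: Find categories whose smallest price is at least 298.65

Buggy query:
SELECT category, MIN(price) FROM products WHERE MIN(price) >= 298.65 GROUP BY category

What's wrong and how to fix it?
Bug: Aggregates like MIN are computed per group after WHERE runs

Fix: Use HAVING for the per-group MIN condition

Corrected query:
SELECT category, MIN(price) FROM products GROUP BY category HAVING MIN(price) >= 298.65

Result:
(no rows)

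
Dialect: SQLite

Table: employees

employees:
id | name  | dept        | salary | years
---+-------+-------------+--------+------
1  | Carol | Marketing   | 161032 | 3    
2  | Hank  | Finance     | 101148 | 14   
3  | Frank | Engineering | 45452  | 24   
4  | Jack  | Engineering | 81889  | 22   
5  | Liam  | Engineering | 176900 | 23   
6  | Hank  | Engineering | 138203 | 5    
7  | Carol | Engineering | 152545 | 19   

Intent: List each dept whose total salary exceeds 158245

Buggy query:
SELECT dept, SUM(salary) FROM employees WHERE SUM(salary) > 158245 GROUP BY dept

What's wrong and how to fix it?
Bug: Aggregate functions cannot appear in a WHERE clause

Fix: Move the aggregate condition to a HAVING clause

Corrected query:
SELECT dept, SUM(salary) FROM employees GROUP BY dept HAVING SUM(salary) > 158245

Result:
dept        | SUM(salary)
------------+------------
Engineering | 594989     
Marketing   | 161032     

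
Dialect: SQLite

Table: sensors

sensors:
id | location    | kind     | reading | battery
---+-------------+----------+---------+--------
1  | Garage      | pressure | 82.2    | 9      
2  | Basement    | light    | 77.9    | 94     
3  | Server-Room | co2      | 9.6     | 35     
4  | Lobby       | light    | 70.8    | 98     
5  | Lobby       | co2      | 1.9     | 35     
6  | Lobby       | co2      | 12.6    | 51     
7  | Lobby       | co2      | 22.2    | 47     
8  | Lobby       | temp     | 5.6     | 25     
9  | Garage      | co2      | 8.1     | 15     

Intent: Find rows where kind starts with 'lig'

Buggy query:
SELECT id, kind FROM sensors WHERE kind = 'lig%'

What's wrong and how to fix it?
Bug: '=' compares the literal string including the % character; pattern matching needs LIKE

Fix: Use LIKE for wildcard pattern matching

Corrected query:
SELECT id, kind FROM sensors WHERE kind LIKE 'lig%'

Result:
id | kind 
---+------
2  | light
4  | light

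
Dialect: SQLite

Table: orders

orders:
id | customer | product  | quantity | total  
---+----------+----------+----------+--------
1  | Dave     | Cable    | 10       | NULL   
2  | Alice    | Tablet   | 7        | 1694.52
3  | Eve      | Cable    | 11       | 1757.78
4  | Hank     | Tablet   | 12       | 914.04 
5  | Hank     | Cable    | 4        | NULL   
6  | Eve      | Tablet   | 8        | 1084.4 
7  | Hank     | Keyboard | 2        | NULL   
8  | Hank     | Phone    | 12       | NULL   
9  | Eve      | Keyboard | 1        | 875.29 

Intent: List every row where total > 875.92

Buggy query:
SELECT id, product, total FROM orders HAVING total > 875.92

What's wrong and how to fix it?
Bug: HAVING filters the output of aggregation, but this query has no GROUP BY and no aggregate functions, so SQLite rejects it (HAVING clause on a non-aggregate query); the condition here is per row

Fix: Use WHERE for row-level filtering

Corrected query:
SELECT id, product, total FROM orders WHERE total > 875.92

Result:
id | product | total  
---+---------+--------
2  | Tablet  | 1694.52
3  | Cable   | 1757.78
4  | Tablet  | 914.04 
6  | Tablet  | 1084.4 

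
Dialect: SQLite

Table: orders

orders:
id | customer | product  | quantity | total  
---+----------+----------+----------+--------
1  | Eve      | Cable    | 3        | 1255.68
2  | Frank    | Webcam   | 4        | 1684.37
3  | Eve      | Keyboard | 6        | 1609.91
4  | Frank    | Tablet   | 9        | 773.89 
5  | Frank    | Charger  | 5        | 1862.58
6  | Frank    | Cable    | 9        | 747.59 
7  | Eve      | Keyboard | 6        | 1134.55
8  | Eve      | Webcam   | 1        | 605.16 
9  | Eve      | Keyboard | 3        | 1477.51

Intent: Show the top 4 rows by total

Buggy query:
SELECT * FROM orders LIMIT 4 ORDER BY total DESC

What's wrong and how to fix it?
Bug: LIMIT must come after ORDER BY

Fix: Sort with ORDER BY, then apply LIMIT

Corrected query:
SELECT * FROM orders ORDER BY total DESC LIMIT 4

Result:
id | customer | product  | quantity | total  
---+----------+----------+----------+--------
5  | Frank    | Charger  | 5        | 1862.58
2  | Frank    | Webcam   | 4        | 1684.37
3  | Eve      | Keyboard | 6        | 1609.91
9  | Eve      | Keyboard | 3        | 1477.51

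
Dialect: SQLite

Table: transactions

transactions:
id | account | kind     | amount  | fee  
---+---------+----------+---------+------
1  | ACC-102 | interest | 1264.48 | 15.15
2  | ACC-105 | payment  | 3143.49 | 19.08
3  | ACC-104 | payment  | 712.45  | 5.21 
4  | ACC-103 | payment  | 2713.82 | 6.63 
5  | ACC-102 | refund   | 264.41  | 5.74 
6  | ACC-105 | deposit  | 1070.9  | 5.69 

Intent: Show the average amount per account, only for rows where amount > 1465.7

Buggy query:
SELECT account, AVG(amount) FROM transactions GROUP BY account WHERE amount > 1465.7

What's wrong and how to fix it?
Bug: WHERE cannot follow GROUP BY

Fix: Move the WHERE clause before GROUP BY

Corrected query:
SELECT account, AVG(amount) FROM transactions WHERE amount > 1465.7 GROUP BY account

Result:
account | AVG(amount)
--------+------------
ACC-103 | 2713.82    
ACC-105 | 3143.49    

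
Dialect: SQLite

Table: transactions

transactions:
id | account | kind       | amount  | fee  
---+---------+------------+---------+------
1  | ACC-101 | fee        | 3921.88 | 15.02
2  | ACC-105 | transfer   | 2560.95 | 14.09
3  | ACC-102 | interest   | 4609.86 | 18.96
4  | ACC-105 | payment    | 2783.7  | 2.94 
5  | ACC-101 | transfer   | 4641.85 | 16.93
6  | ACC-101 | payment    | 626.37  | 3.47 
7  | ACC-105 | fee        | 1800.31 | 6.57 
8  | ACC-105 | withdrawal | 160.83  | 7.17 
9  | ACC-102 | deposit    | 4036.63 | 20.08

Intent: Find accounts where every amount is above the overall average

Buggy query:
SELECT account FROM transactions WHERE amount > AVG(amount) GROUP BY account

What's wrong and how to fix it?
Bug: AVG() is an aggregate; it can't sit directly in WHERE

Fix: Use a subquery for AVG and a HAVING MIN(...) filter so the condition holds for every row in the group

Corrected query:
SELECT account FROM transactions GROUP BY account HAVING MIN(amount) > (SELECT AVG(amount) FROM transactions)

Result:
account
-------
ACC-102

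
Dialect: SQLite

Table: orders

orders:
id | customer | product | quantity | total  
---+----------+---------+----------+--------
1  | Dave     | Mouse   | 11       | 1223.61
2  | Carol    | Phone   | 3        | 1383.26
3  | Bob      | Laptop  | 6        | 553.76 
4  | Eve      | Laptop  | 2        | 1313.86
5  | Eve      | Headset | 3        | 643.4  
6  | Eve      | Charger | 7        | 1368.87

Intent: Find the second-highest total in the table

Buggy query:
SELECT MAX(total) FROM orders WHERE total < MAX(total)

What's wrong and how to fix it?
Bug: MAX(total) on the right of the comparison is an aggregate-in-WHERE error

Fix: Compute the overall MAX in a subquery, then take MAX of rows below it

Corrected query:
SELECT MAX(total) FROM orders WHERE total < (SELECT MAX(total) FROM orders)

Result:
MAX(total)
----------
1368.87   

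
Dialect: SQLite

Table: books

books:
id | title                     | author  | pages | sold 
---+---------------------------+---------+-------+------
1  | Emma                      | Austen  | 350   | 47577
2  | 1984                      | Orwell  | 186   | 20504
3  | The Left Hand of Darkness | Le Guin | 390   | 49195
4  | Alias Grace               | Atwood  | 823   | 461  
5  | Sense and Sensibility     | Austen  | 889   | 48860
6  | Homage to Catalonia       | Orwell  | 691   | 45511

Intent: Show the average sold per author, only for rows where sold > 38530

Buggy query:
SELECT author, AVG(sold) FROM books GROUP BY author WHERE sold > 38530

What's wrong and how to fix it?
Bug: Row-level WHERE must come before GROUP BY in the clause order

Fix: Move the WHERE clause before GROUP BY

Corrected query:
SELECT author, AVG(sold) FROM books WHERE sold > 38530 GROUP BY author

Result:
author  | AVG(sold)
--------+----------
Austen  | 48218.5  
Le Guin | 49195    
Orwell  | 45511    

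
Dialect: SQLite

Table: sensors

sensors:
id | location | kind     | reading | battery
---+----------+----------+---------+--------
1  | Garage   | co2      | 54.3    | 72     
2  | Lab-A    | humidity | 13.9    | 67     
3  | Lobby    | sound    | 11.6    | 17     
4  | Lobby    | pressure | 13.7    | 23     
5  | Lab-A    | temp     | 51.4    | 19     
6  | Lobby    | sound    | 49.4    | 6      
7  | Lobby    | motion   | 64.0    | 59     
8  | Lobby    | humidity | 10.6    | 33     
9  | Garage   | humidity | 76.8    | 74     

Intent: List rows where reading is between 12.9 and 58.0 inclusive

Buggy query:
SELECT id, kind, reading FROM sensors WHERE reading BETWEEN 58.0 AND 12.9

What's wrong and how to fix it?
Bug: The bounds are reversed; BETWEEN a AND b requires a <= b to match anything

Fix: Swap the bounds so the smaller value comes first

Corrected query:
SELECT id, kind, reading FROM sensors WHERE reading BETWEEN 12.9 AND 58.0

Result:
id | kind     | reading
---+----------+--------
1  | co2      | 54.3   
2  | humidity | 13.9   
4  | pressure | 13.7   
5  | temp     | 51.4   
6  | sound    | 49.4   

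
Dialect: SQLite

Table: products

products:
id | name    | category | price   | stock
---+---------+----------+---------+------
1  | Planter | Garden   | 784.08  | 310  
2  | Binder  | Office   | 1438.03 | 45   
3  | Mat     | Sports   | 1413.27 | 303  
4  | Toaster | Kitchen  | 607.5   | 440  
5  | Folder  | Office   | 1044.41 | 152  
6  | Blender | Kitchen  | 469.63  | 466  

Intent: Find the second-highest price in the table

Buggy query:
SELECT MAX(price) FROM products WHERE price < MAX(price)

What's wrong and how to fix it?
Bug: The inner MAX is an aggregate inside WHERE, which is not allowed

Fix: Compute the overall MAX in a subquery, then take MAX of rows below it

Corrected query:
SELECT MAX(price) FROM products WHERE price < (SELECT MAX(price) FROM products)

Result:
MAX(price)
----------
1413.27   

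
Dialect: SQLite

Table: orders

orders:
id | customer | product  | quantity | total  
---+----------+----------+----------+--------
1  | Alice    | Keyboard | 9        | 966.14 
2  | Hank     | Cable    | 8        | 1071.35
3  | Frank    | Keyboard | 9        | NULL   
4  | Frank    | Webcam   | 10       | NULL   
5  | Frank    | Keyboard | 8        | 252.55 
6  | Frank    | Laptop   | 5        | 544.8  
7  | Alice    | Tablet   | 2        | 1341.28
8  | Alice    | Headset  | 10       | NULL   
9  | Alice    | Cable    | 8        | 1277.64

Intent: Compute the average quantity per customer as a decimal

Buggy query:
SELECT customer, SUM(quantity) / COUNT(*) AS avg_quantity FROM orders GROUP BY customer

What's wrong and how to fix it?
Bug: Both operands are integers, so '/' performs integer division and truncates

Fix: Multiply by 1.0 (or CAST to REAL) to force floating-point division

Corrected query:
SELECT customer, SUM(quantity) * 1.0 / COUNT(*) AS avg_quantity FROM orders GROUP BY customer

Result:
customer | avg_quantity
---------+-------------
Alice    | 7.25        
Frank    | 8           
Hank     | 8           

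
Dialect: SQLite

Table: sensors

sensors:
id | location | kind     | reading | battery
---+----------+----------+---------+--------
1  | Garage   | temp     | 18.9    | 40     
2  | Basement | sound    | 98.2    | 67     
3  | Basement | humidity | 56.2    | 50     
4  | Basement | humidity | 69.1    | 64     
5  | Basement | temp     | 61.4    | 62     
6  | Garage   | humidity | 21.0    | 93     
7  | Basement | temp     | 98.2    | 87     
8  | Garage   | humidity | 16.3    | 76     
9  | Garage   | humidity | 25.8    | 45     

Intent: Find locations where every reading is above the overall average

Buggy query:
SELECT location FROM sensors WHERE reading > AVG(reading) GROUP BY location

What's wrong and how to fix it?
Bug: WHERE evaluates per row before aggregation, so AVG() is unavailable

Fix: Compute the overall average in a scalar subquery and compare each group's MIN against it in HAVING

Corrected query:
SELECT location FROM sensors GROUP BY location HAVING MIN(reading) > (SELECT AVG(reading) FROM sensors)

Result:
location
--------
Basement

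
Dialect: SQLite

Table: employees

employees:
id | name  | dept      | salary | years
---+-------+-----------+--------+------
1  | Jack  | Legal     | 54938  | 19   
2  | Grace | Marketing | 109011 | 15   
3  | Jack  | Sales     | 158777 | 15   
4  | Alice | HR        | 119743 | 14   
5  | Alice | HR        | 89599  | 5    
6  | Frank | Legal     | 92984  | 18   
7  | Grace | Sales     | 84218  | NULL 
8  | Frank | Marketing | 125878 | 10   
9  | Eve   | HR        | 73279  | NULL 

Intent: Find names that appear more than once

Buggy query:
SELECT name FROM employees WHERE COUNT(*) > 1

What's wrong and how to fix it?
Bug: WHERE can't reference COUNT(*); aggregates are computed after WHERE

Fix: GROUP BY name, then filter groups with HAVING COUNT(*) > 1

Corrected query:
SELECT name FROM employees GROUP BY name HAVING COUNT(*) > 1

Result:
name 
-----
Alice
Frank
Grace
Jack 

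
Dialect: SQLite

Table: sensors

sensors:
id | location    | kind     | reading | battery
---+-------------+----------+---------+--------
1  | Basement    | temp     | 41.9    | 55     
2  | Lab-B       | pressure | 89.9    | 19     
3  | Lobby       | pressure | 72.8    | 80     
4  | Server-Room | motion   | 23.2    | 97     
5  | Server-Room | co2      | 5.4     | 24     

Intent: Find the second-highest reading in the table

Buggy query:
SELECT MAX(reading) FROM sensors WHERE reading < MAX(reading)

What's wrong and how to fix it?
Bug: MAX(reading) on the right of the comparison is an aggregate-in-WHERE error

Fix: Compute the overall MAX in a subquery, then take MAX of rows below it

Corrected query:
SELECT MAX(reading) FROM sensors WHERE reading < (SELECT MAX(reading) FROM sensors)

Result:
MAX(reading)
------------
72.8        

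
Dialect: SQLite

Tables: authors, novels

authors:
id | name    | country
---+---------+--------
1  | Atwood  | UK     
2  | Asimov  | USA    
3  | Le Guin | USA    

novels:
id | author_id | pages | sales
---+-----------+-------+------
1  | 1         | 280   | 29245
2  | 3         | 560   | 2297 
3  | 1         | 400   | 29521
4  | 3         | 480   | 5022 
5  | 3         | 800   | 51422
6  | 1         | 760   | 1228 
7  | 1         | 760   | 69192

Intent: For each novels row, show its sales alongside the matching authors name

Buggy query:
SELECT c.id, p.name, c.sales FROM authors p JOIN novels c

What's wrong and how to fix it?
Bug: JOIN with no ON clause produces a cartesian product; every novels row pairs with every authors row

Fix: Specify the join condition linking the foreign key to the parent id

Corrected query:
SELECT c.id, p.name, c.sales FROM authors p JOIN novels c ON c.author_id = p.id

Result:
id | name    | sales
---+---------+------
1  | Atwood  | 29245
2  | Le Guin | 2297 
3  | Atwood  | 29521
4  | Le Guin | 5022 
5  | Le Guin | 51422
6  | Atwood  | 1228 
7  | Atwood  | 69192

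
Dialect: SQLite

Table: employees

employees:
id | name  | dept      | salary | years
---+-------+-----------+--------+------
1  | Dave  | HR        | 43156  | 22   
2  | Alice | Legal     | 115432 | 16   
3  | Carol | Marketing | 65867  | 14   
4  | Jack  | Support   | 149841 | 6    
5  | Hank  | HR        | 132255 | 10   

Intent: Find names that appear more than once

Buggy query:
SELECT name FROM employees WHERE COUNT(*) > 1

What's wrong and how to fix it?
Bug: WHERE can't reference COUNT(*); aggregates are computed after WHERE

Fix: Group first, then use HAVING for the count condition

Corrected query:
SELECT name FROM employees GROUP BY name HAVING COUNT(*) > 1

Result:
(no rows)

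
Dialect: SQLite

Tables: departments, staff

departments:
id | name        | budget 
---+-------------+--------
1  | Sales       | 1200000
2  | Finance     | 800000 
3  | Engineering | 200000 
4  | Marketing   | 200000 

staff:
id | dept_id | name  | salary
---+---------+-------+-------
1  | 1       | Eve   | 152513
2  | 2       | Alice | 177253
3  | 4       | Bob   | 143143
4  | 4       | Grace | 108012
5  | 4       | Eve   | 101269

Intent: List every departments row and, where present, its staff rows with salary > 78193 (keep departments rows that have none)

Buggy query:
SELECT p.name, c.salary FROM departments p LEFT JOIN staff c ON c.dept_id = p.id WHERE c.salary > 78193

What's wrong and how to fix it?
Bug: Filtering c.salary in WHERE discards the NULL rows produced by LEFT JOIN, turning it into an inner join

Fix: Put 'c.salary > 78193' in the JOIN's ON clause instead of WHERE

Corrected query:
SELECT p.name, c.salary FROM departments p LEFT JOIN staff c ON c.dept_id = p.id AND c.salary > 78193

Result:
name        | salary
------------+-------
Sales       | 152513
Finance     | 177253
Engineering | NULL  
Marketing   | 101269
Marketing   | 108012
Marketing   | 143143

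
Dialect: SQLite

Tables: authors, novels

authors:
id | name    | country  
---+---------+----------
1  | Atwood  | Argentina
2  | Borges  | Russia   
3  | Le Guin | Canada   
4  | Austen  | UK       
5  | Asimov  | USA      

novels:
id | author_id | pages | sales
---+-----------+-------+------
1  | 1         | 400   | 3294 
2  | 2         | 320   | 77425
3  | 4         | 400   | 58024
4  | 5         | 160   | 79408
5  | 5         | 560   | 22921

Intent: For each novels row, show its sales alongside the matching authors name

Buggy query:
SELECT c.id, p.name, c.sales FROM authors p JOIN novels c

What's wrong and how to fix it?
Bug: Missing join condition: each novels row is matched to all authors rows instead of just its own

Fix: Specify the join condition linking the foreign key to the parent id

Corrected query:
SELECT c.id, p.name, c.sales FROM authors p JOIN novels c ON c.author_id = p.id

Result:
id | name   | sales
---+--------+------
1  | Atwood | 3294 
2  | Borges | 77425
3  | Austen | 58024
4  | Asimov | 79408
5  | Asimov | 22921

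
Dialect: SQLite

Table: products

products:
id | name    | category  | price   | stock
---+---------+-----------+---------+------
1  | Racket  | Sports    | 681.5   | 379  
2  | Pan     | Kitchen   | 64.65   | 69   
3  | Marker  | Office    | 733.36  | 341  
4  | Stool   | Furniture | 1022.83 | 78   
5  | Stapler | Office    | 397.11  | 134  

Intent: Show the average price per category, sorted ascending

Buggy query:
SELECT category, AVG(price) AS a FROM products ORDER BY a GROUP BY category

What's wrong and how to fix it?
Bug: GROUP BY must precede ORDER BY

Fix: Reorder: SELECT … FROM … GROUP BY … ORDER BY …

Corrected query:
SELECT category, AVG(price) AS a FROM products GROUP BY category ORDER BY a

Result:
category  | a      
----------+--------
Kitchen   | 64.65  
Office    | 565.235
Sports    | 681.5  
Furniture | 1022.83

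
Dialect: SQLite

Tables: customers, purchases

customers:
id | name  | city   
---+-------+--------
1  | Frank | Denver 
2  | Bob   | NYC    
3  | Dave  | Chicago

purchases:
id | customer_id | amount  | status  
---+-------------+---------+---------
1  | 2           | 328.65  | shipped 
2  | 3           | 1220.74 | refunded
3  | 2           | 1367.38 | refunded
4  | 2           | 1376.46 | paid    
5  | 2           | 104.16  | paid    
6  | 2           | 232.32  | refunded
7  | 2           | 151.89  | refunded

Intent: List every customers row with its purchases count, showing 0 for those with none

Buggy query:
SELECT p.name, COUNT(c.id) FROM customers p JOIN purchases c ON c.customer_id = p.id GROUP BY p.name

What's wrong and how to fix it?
Bug: INNER JOIN drops customers rows that have no matching purchases rows

Fix: Switch to LEFT JOIN to retain unmatched parent rows

Corrected query:
SELECT p.name, COUNT(c.id) FROM customers p LEFT JOIN purchases c ON c.customer_id = p.id GROUP BY p.name

Result:
name  | COUNT(c.id)
------+------------
Bob   | 6          
Dave  | 1          
Frank | 0          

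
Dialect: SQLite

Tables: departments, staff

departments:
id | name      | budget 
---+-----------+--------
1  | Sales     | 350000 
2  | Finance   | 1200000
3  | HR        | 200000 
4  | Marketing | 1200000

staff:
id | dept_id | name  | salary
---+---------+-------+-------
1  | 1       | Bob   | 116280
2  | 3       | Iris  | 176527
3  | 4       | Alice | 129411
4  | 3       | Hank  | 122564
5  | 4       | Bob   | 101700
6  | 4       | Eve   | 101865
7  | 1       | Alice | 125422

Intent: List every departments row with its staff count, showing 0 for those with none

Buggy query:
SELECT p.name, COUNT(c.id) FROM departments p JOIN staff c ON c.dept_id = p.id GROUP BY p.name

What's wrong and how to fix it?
Bug: INNER JOIN drops departments rows that have no matching staff rows

Fix: Switch to LEFT JOIN to retain unmatched parent rows

Corrected query:
SELECT p.name, COUNT(c.id) FROM departments p LEFT JOIN staff c ON c.dept_id = p.id GROUP BY p.name

Result:
name      | COUNT(c.id)
----------+------------
Finance   | 0          
HR        | 2          
Marketing | 3          
Sales     | 2          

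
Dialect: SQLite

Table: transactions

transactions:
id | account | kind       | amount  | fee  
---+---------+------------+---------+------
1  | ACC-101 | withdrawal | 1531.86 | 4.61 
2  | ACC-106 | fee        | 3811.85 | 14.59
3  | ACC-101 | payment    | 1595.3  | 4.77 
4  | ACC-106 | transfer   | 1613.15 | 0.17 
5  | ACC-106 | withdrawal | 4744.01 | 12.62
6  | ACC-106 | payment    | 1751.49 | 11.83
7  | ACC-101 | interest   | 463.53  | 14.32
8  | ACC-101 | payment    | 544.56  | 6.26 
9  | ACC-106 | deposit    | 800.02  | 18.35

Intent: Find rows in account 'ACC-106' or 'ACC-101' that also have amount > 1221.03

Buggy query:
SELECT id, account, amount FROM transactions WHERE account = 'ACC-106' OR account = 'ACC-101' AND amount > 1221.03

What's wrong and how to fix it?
Bug: AND binds tighter than OR, so this parses as account = 'ACC-106' OR (account = 'ACC-101' AND amount > 1221.03)

Fix: Group the OR with parentheses (or use IN), then AND the threshold

Corrected query:
SELECT id, account, amount FROM transactions WHERE (account = 'ACC-106' OR account = 'ACC-101') AND amount > 1221.03

Result:
id | account | amount 
---+---------+--------
1  | ACC-101 | 1531.86
2  | ACC-106 | 3811.85
3  | ACC-101 | 1595.3 
4  | ACC-106 | 1613.15
5  | ACC-106 | 4744.01
6  | ACC-106 | 1751.49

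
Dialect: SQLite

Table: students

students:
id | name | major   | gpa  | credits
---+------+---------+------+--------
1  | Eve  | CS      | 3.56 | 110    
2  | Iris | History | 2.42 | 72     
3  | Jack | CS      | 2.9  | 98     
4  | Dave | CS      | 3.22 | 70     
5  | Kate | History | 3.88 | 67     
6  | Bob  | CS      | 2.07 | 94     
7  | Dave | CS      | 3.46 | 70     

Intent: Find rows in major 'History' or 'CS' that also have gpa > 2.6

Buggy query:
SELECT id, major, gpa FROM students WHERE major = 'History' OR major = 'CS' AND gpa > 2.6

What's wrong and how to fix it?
Bug: Without parentheses, AND is evaluated before OR, so the gpa filter only applies to the 'CS' branch

Fix: Group the OR with parentheses (or use IN), then AND the threshold

Corrected query:
SELECT id, major, gpa FROM students WHERE (major = 'History' OR major = 'CS') AND gpa > 2.6

Result:
id | major   | gpa 
---+---------+-----
1  | CS      | 3.56
3  | CS      | 2.9 
4  | CS      | 3.22
5  | History | 3.88
7  | CS      | 3.46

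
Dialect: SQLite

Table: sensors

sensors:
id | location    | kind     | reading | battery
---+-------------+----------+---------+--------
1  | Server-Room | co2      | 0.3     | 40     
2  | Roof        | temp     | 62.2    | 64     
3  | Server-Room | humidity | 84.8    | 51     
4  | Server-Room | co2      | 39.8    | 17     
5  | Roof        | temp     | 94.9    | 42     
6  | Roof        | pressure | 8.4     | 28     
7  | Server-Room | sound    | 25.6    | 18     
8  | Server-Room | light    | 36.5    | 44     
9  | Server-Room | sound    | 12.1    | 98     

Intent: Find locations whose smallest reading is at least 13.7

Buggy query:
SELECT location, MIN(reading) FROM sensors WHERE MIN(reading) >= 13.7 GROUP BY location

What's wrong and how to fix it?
Bug: Aggregates like MIN are computed per group after WHERE runs

Fix: Use HAVING for the per-group MIN condition

Corrected query:
SELECT location, MIN(reading) FROM sensors GROUP BY location HAVING MIN(reading) >= 13.7

Result:
(no rows)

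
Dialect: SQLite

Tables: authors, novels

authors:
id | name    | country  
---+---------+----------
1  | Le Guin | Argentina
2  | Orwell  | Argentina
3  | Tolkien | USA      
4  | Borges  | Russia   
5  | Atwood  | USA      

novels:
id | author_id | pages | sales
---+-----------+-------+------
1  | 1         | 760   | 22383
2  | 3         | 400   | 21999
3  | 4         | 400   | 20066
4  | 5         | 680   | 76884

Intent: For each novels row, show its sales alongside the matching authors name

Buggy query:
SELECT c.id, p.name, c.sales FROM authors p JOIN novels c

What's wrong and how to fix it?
Bug: Missing join condition: each novels row is matched to all authors rows instead of just its own

Fix: Add ON c.author_id = p.id to the JOIN

Corrected query:
SELECT c.id, p.name, c.sales FROM authors p JOIN novels c ON c.author_id = p.id

Result:
id | name    | sales
---+---------+------
1  | Le Guin | 22383
2  | Tolkien | 21999
3  | Borges  | 20066
4  | Atwood  | 76884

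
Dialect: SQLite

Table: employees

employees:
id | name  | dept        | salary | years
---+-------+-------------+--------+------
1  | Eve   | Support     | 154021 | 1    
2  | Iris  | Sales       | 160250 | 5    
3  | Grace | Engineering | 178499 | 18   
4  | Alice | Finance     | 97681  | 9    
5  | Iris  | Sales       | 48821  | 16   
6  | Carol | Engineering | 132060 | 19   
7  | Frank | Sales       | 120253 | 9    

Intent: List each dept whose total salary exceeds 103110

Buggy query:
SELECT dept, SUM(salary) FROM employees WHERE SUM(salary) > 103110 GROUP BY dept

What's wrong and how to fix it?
Bug: Aggregate functions cannot appear in a WHERE clause

Fix: Move the aggregate condition to a HAVING clause

Corrected query:
SELECT dept, SUM(salary) FROM employees GROUP BY dept HAVING SUM(salary) > 103110

Result:
dept        | SUM(salary)
------------+------------
Engineering | 310559     
Sales       | 329324     
Support     | 154021     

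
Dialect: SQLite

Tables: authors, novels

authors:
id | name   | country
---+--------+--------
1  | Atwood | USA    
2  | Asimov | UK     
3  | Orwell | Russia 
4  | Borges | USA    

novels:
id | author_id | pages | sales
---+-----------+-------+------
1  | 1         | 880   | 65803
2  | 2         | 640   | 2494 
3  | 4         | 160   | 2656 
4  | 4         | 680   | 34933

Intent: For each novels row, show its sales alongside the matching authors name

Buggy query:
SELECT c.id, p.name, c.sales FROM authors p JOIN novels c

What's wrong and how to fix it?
Bug: JOIN with no ON clause produces a cartesian product; every novels row pairs with every authors row

Fix: Add ON c.author_id = p.id to the JOIN

Corrected query:
SELECT c.id, p.name, c.sales FROM authors p JOIN novels c ON c.author_id = p.id

Result:
id | name   | sales
---+--------+------
1  | Atwood | 65803
2  | Asimov | 2494 
3  | Borges | 2656 
4  | Borges | 34933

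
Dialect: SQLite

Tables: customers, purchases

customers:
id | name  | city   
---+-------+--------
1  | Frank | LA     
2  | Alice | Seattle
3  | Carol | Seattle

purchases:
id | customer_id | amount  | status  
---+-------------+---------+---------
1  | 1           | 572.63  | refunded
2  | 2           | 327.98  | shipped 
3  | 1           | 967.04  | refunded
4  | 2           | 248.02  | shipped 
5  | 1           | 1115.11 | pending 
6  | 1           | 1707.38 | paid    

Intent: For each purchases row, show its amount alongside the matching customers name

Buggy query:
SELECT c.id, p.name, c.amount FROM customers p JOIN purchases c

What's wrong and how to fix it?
Bug: Missing join condition: each purchases row is matched to all customers rows instead of just its own

Fix: Specify the join condition linking the foreign key to the parent id

Corrected query:
SELECT c.id, p.name, c.amount FROM customers p JOIN purchases c ON c.customer_id = p.id

Result:
id | name  | amount 
---+-------+--------
1  | Frank | 572.63 
2  | Alice | 327.98 
3  | Frank | 967.04 
4  | Alice | 248.02 
5  | Frank | 1115.11
6  | Frank | 1707.38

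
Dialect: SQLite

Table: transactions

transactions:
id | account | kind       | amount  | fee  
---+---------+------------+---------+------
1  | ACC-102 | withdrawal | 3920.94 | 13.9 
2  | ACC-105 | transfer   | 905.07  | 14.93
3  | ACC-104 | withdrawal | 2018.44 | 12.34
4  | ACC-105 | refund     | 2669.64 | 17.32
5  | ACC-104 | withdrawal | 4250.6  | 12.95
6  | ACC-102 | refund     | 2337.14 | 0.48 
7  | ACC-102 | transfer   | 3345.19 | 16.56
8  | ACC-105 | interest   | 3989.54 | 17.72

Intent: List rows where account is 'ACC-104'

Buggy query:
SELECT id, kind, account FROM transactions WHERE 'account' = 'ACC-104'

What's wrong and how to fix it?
Bug: Single quotes denote string literals in SQL; the column name is being compared as a constant string

Fix: Reference the column as account without single quotes

Corrected query:
SELECT id, kind, account FROM transactions WHERE account = 'ACC-104'

Result:
id | kind       | account
---+------------+--------
3  | withdrawal | ACC-104
5  | withdrawal | ACC-104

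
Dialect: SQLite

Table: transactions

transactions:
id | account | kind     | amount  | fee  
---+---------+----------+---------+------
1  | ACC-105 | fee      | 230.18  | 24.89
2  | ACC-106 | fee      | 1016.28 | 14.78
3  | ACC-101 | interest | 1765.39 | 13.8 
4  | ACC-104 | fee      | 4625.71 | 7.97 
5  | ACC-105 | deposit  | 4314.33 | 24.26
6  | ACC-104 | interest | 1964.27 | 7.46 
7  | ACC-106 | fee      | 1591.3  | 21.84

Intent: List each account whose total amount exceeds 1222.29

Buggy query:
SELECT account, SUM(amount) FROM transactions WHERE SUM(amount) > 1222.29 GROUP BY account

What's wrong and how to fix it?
Bug: Aggregate functions cannot appear in a WHERE clause

Fix: Use HAVING (which filters groups after aggregation) instead of WHERE

Corrected query:
SELECT account, SUM(amount) FROM transactions GROUP BY account HAVING SUM(amount) > 1222.29

Result:
account | SUM(amount)
--------+------------
ACC-101 | 1765.39    
ACC-104 | 6589.98    
ACC-105 | 4544.51    
ACC-106 | 2607.58    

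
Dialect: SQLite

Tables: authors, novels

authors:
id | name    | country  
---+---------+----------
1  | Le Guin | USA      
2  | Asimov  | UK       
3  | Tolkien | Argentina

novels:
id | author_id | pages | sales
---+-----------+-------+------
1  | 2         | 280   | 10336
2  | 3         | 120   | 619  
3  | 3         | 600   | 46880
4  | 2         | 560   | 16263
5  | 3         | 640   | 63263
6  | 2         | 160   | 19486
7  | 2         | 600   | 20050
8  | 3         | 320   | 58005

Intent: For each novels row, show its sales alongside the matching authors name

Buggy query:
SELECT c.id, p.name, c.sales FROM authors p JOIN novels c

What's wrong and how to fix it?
Bug: JOIN with no ON clause produces a cartesian product; every novels row pairs with every authors row

Fix: Add ON c.author_id = p.id to the JOIN

Corrected query:
SELECT c.id, p.name, c.sales FROM authors p JOIN novels c ON c.author_id = p.id

Result:
id | name    | sales
---+---------+------
1  | Asimov  | 10336
2  | Tolkien | 619  
3  | Tolkien | 46880
4  | Asimov  | 16263
5  | Tolkien | 63263
6  | Asimov  | 19486
7  | Asimov  | 20050
8  | Tolkien | 58005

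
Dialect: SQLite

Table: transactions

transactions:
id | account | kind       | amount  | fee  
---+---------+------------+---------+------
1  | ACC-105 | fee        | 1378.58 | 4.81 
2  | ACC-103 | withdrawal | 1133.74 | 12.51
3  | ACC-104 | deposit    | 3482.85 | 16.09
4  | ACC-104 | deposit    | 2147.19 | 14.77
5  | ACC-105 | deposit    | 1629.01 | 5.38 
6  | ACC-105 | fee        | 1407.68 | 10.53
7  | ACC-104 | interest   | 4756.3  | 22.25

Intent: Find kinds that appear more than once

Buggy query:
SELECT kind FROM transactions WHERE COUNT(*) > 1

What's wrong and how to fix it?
Bug: WHERE can't reference COUNT(*); aggregates are computed after WHERE

Fix: GROUP BY kind, then filter groups with HAVING COUNT(*) > 1

Corrected query:
SELECT kind FROM transactions GROUP BY kind HAVING COUNT(*) > 1

Result:
kind   
-------
deposit
fee    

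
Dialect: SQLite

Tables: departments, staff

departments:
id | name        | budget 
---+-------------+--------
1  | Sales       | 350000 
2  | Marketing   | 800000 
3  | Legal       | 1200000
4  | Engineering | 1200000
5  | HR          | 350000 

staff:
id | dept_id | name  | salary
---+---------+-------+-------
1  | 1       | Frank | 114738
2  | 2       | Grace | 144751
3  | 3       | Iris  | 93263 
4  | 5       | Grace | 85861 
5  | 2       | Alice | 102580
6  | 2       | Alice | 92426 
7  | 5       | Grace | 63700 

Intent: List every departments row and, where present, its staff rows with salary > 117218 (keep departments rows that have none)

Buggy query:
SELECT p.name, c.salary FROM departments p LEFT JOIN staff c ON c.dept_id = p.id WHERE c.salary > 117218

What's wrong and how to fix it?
Bug: A WHERE condition on the right-hand table after LEFT JOIN drops unmatched parents

Fix: Move the right-table condition into the ON clause so unmatched parents are kept

Corrected query:
SELECT p.name, c.salary FROM departments p LEFT JOIN staff c ON c.dept_id = p.id AND c.salary > 117218

Result:
name        | salary
------------+-------
Sales       | NULL  
Marketing   | 144751
Legal       | NULL  
Engineering | NULL  
HR          | NULL  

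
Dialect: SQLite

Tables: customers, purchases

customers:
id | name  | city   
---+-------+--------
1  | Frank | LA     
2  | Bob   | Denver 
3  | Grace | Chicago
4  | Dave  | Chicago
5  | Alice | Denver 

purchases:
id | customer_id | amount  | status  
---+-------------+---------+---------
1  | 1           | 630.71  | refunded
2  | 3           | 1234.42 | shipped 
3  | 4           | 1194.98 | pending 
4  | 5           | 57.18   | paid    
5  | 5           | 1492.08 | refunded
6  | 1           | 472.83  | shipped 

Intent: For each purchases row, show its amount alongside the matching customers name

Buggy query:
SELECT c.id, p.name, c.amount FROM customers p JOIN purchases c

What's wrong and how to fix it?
Bug: Missing join condition: each purchases row is matched to all customers rows instead of just its own

Fix: Add ON c.customer_id = p.id to the JOIN

Corrected query:
SELECT c.id, p.name, c.amount FROM customers p JOIN purchases c ON c.customer_id = p.id

Result:
id | name  | amount 
---+-------+--------
1  | Frank | 630.71 
2  | Grace | 1234.42
3  | Dave  | 1194.98
4  | Alice | 57.18  
5  | Alice | 1492.08
6  | Frank | 472.83 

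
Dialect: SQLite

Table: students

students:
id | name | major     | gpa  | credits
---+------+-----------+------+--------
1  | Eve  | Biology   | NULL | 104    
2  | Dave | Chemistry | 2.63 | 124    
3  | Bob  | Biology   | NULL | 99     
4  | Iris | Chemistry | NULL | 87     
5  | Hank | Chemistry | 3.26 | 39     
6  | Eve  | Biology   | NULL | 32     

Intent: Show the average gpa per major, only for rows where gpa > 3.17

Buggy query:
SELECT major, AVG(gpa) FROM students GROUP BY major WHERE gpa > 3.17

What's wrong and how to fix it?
Bug: WHERE cannot follow GROUP BY

Fix: Place WHERE between FROM and GROUP BY

Corrected query:
SELECT major, AVG(gpa) FROM students WHERE gpa > 3.17 GROUP BY major

Result:
major     | AVG(gpa)
----------+---------
Chemistry | 3.26    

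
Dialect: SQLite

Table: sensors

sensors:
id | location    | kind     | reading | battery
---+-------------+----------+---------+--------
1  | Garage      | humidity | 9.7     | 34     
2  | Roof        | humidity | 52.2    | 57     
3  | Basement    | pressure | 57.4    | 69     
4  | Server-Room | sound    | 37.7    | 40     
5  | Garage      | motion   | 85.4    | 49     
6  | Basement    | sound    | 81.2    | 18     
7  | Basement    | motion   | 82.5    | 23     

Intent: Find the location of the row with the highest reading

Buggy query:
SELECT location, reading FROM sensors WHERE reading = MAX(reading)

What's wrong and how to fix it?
Bug: MAX(reading) is an aggregate and cannot be used directly in WHERE

Fix: Use a subquery: WHERE reading = (SELECT MAX(reading) FROM sensors)

Corrected query:
SELECT location, reading FROM sensors WHERE reading = (SELECT MAX(reading) FROM sensors)

Result:
location | reading
---------+--------
Garage   | 85.4   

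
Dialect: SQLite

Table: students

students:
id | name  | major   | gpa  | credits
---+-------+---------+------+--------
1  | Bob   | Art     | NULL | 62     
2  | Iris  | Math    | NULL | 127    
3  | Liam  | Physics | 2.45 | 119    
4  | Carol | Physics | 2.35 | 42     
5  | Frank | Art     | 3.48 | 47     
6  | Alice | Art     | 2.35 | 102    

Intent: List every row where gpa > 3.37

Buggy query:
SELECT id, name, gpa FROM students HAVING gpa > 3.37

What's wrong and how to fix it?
Bug: This is a non-aggregate query (no GROUP BY, no aggregates), so in SQLite the HAVING clause is invalid here; a row-level condition belongs in WHERE

Fix: Replace HAVING with WHERE since the condition applies to individual rows

Corrected query:
SELECT id, name, gpa FROM students WHERE gpa > 3.37

Result:
id | name  | gpa 
---+-------+-----
5  | Frank | 3.48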